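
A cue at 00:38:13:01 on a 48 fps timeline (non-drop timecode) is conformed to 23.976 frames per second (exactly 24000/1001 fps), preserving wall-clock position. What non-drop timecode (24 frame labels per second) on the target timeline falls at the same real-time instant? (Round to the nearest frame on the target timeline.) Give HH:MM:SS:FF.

00:38:10:18

Source frame index: (0×3600 + 38×60 + 13) × 48 + 1 = 110065.
Real time: 110065 / (48) = 110065/48 s.
Target frame: (110065/48) × (24000/1001) = 55032500/1001 ≈ 54977.522 → 54978.
At 24 labels/s: frame 54978 → 00:38:10:18.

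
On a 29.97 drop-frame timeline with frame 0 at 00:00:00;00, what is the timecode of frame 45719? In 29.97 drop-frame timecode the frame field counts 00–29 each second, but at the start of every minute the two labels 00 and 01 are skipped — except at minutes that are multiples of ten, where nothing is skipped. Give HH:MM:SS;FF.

00:25:25;15

Ten DF minutes hold 17982 frames, so frame 45719 lies in block 2 (frames 35964–53945) with 9755 frames into that block.
The block's first minute is 1800 frames and the rest 1798 each; 9755 frames reaches minute 5, so 2 × 18 + 5 × 2 = 46 labels have been skipped so far.
Adding those back, label number 45719 + 46 = 45765 at 30 labels/s is 1525 s + 15 f = 0 h 25 min 25 s frame 15, i.e. 00:25:25;15.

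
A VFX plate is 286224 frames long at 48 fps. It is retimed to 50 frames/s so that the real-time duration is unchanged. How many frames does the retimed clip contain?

298150 frames

Target frames = source frames × (target rate / source rate) = 286224 × (50)/(48) = 286224 × 25/24 = 298150.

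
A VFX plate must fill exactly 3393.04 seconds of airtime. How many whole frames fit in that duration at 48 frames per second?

Frames = 3393.04 × 48 = 4071648/25 ≈ 162865.9200.
Complete frames: 162865.

162865 frames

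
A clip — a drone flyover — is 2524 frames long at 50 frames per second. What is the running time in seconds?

50.48 seconds

Running time = 2524 / (50) = 50.48 s.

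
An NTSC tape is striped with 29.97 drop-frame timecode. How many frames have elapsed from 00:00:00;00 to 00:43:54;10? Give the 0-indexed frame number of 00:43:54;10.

As if non-drop at 30 labels/s: (0 × 3600 + 43 × 60 + 54) × 30 + 10 = 79030.
Minute boundaries passed: 43; those not divisible by 10: 43 − 4 = 39; dropped labels = 2 × 39 = 78.
Actual frame index = 79030 − 78 = 78952.

78952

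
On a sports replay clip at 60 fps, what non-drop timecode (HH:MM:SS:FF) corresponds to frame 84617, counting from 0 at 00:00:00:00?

00:23:30:17

84617 ÷ 60 = 1410 full seconds, remainder 17 frames.
1410 s = 0 h 23 min 30 s.
Timecode: 00:23:30:17.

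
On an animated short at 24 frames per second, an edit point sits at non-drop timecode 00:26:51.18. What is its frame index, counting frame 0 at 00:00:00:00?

frame 38682

Total seconds to the label: (0 × 3600 + 26 × 60 + 51) = 1611.
Frame index = 1611 × 24 + 18 = 38682.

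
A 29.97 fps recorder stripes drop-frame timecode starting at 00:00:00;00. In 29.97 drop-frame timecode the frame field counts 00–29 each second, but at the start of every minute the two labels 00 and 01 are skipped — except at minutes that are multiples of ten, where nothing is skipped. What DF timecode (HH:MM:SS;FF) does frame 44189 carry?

00:24:34;13

Each 10-minute DF block holds 10 × 60 × 30 − 9 × 2 = 17982 frames. 44189 ÷ 17982 → 2 full blocks, remainder 8225.
Within the partial block the first minute is 1800 frames and each further minute 1798, so 4 further minute boundaries passed. Total skipped labels = 18 × 2 + 2 × 4 = 44.
Non-drop label index = 44189 + 44 = 44233; at 30 labels/s that is 00:24:34:13, i.e. DF 00:24:34;13.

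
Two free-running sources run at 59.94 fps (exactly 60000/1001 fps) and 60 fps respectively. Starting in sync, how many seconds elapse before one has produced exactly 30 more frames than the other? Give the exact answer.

The gap grows by |60 − 60000/1001| = 60/1001 frames per second.
Time for a 30-frame gap: 30 ÷ (60/1001) = 500.5 s.

500.5 seconds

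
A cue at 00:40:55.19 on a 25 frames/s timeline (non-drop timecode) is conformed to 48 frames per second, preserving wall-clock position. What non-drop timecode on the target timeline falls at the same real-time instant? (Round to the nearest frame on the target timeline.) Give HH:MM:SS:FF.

00:40:55:36

Source frame index: (0×3600 + 40×60 + 55) × 25 + 19 = 61394.
Real time: 61394 / (25) = 61394/25 s.
Target frame: (61394/25) × (48) = 2946912/25 ≈ 117876.480 → 117876.
At 48 labels/s: frame 117876 → 00:40:55:36.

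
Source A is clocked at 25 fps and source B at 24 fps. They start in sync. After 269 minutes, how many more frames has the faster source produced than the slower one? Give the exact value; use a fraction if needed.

269 min = 16140 s.
A emits 25 × 16140 = 403500 frames; B emits 24 × 16140 = 387360.
Difference = 16140 frames; B is behind A.

16140 frames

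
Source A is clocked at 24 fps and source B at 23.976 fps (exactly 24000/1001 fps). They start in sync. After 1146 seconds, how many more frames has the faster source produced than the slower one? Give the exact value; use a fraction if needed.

A emits 24 × 1146 = 27504 frames; B emits 24000/1001 × 1146 = 27504000/1001.
Difference = 27504/1001 frames (≈ 27.4765); B is behind A.

27504/1001 frames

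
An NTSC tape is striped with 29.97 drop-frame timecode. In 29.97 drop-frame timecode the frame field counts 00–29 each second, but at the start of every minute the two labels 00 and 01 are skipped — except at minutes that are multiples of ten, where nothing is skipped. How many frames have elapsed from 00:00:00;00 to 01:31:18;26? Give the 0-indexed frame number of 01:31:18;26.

164202

Complete 10-minute blocks: 9, each 17982 frames → 161838.
Remaining 1 whole minute in the current block: 1800 + 0 × 1798 = 1800 frames.
Within the current minute: 18 × 30 + 26 − 2 = 564 (labels ;00/;01 skipped at this minute). Total = 161838 + 1800 + 564 = 164202.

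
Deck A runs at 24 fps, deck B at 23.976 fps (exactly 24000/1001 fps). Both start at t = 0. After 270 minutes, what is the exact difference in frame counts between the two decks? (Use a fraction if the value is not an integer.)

388800/1001 frames

270 min = 16200 s.
A emits 24 × 16200 = 388800 frames; B emits 24000/1001 × 16200 = 388800000/1001.
Difference = 388800/1001 frames (≈ 388.4116); B is behind A.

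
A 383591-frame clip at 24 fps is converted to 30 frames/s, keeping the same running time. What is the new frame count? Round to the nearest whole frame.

479489 frames

Frames at target rate = 383591 × (30) / (24) = 1917955/4 ≈ 479488.750.
Nearest whole frame: 479489.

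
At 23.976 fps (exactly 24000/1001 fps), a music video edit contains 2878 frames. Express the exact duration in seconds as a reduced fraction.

Running time = 2878 ÷ (24000/1001) = 2878 × 1001/24000 = 1440439/12000 s.

1440439/12000 seconds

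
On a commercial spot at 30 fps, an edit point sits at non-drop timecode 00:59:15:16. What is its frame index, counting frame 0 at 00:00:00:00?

Total seconds to the label: (0 × 3600 + 59 × 60 + 15) = 3555.
Frame index = 3555 × 30 + 16 = 106666.

frame 106666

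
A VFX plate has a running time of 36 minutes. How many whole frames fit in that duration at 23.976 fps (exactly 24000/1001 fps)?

51788 frames

36 min = 2160 s.
Frames = 2160 × 24000/1001 = 51840000/1001 ≈ 51788.2118.
Complete frames: 51788.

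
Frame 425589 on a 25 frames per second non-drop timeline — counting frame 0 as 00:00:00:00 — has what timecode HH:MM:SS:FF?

04:43:43:14

425589 ÷ 25 = 17023 full seconds, remainder 14 frames.
17023 s = 4 h 43 min 43 s.
Timecode: 04:43:43:14.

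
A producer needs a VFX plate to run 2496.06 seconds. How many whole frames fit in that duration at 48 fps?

119810 frames

Frames = 2496.06 × 48 = 2995272/25 ≈ 119810.8800.
Complete frames: 119810.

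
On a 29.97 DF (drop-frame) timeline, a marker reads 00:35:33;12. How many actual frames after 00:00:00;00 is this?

63938

Complete 10-minute blocks: 3, each 17982 frames → 53946.
Remaining 5 whole minutes in the current block: 1800 + 4 × 1798 = 8992 frames.
Within the current minute: 33 × 30 + 12 − 2 = 1000 (labels ;00/;01 skipped at this minute). Total = 53946 + 8992 + 1000 = 63938.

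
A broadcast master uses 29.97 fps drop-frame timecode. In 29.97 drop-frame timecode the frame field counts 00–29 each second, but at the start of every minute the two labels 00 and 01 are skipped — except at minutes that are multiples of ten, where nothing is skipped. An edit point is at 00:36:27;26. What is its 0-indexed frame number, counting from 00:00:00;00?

Complete 10-minute blocks: 3, each 17982 frames → 53946.
Remaining 6 whole minutes in the current block: 1800 + 5 × 1798 = 10790 frames.
Within the current minute: 27 × 30 + 26 − 2 = 834 (labels ;00/;01 skipped at this minute). Total = 53946 + 10790 + 834 = 65570.

65570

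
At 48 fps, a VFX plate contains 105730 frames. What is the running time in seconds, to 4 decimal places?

2202.7083 seconds

Running time = 105730 × 1/48 = 52865/24 s ≈ 2202.7083 s.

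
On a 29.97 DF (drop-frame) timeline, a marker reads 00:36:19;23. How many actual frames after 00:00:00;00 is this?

As if non-drop at 30 labels/s: (0 × 3600 + 36 × 60 + 19) × 30 + 23 = 65393.
Minute boundaries passed: 36; those not divisible by 10: 36 − 3 = 33; dropped labels = 2 × 33 = 66.
Actual frame index = 65393 − 66 = 65327.

65327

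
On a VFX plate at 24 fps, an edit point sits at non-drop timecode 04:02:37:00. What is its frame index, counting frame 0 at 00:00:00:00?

frame 349368

Total seconds to the label: (4 × 3600 + 2 × 60 + 37) = 14557.
Frame index = 14557 × 24 + 0 = 349368.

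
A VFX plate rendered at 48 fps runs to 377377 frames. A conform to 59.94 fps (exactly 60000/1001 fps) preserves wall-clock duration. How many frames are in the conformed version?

Target frames = source frames × (target rate / source rate) = 377377 × (60000/1001)/(48) = 377377 × 1250/1001 = 471250.

471250 frames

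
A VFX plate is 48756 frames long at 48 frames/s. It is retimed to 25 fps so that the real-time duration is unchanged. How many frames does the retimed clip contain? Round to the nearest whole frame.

25394 frames

Frames at target rate = 48756 × (25) / (48) = 101575/4 ≈ 25393.750.
Nearest whole frame: 25394.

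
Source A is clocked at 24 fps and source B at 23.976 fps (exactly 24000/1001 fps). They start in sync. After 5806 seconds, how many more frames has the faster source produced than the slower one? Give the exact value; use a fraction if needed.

139344/1001 frames

A emits 24 × 5806 = 139344 frames; B emits 24000/1001 × 5806 = 139344000/1001.
Difference = 139344/1001 frames (≈ 139.2048); B is behind A.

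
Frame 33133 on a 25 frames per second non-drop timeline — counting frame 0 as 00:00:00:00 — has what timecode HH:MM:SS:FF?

00:22:05:08

33133 ÷ 25 = 1325 full seconds, remainder 8 frames.
1325 s = 0 h 22 min 5 s.
Timecode: 00:22:05:08.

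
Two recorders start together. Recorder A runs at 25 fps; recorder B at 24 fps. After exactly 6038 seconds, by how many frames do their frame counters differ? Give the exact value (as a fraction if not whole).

A emits 25 × 6038 = 150950 frames; B emits 24 × 6038 = 144912.
Difference = 6038 frames; B is behind A.

6038 frames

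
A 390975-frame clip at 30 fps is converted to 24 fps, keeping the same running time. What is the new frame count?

312780 frames

Target frames = source frames × (target rate / source rate) = 390975 × (24)/(30) = 390975 × 4/5 = 312780.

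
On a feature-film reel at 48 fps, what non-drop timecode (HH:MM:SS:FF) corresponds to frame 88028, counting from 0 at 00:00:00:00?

88028 ÷ 48 = 1833 full seconds, remainder 44 frames.
1833 s = 0 h 30 min 33 s.
Timecode: 00:30:33:44.

00:30:33:44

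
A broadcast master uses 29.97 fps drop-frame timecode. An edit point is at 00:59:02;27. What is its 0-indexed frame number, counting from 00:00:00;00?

106179

Complete 10-minute blocks: 5, each 17982 frames → 89910.
Remaining 9 whole minutes in the current block: 1800 + 8 × 1798 = 16184 frames.
Within the current minute: 2 × 30 + 27 − 2 = 85 (labels ;00/;01 skipped at this minute). Total = 89910 + 16184 + 85 = 106179.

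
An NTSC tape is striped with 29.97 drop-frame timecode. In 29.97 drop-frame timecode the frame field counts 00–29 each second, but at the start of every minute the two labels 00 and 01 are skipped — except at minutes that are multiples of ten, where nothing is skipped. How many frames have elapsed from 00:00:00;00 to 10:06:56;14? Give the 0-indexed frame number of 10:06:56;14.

Complete 10-minute blocks: 60, each 17982 frames → 1078920.
Remaining 6 whole minutes in the current block: 1800 + 5 × 1798 = 10790 frames.
Within the current minute: 56 × 30 + 14 − 2 = 1692 (labels ;00/;01 skipped at this minute). Total = 1078920 + 10790 + 1692 = 1091402.

1091402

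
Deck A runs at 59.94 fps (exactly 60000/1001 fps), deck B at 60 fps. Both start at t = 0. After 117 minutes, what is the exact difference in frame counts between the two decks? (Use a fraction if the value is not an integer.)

117 min = 7020 s.
A emits 60000/1001 × 7020 = 32400000/77 frames; B emits 60 × 7020 = 421200.
Difference = 32400/77 frames (≈ 420.7792); B is ahead of A.

32400/77 frames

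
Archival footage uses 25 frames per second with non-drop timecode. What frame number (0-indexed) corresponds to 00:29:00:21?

Total seconds to the label: (0 × 3600 + 29 × 60 + 0) = 1740.
Frame index = 1740 × 25 + 21 = 43521.

43521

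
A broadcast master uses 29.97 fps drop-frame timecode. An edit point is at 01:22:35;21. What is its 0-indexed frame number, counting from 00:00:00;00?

148523

As if non-drop at 30 labels/s: (1 × 3600 + 22 × 60 + 35) × 30 + 21 = 148671.
Minute boundaries passed: 82; those not divisible by 10: 82 − 8 = 74; dropped labels = 2 × 74 = 148.
Actual frame index = 148671 − 148 = 148523.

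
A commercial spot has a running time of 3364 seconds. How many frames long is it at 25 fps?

Frames = 3364 × 25 = 84100.

84100 frames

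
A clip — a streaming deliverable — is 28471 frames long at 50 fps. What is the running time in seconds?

569.42 seconds

Running time = 28471 / (50) = 569.42 s.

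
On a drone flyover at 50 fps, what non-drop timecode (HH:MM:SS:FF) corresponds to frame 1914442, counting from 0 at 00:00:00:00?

1914442 ÷ 50 = 38288 full seconds, remainder 42 frames.
38288 s = 10 h 38 min 8 s.
Timecode: 10:38:08:42.

10:38:08:42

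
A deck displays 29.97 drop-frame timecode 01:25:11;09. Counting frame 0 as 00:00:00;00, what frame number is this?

153185

Complete 10-minute blocks: 8, each 17982 frames → 143856.
Remaining 5 whole minutes in the current block: 1800 + 4 × 1798 = 8992 frames.
Within the current minute: 11 × 30 + 9 − 2 = 337 (labels ;00/;01 skipped at this minute). Total = 143856 + 8992 + 337 = 153185.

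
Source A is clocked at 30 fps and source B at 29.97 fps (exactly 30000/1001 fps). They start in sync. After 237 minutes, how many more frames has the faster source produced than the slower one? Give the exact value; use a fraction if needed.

426600/1001 frames

237 min = 14220 s.
A emits 30 × 14220 = 426600 frames; B emits 30000/1001 × 14220 = 426600000/1001.
Difference = 426600/1001 frames (≈ 426.1738); B is behind A.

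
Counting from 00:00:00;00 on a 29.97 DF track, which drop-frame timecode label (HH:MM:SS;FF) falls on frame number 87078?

Ten DF minutes hold 17982 frames, so frame 87078 lies in block 4 (frames 71928–89909) with 15150 frames into that block.
The block's first minute is 1800 frames and the rest 1798 each; 15150 frames reaches minute 8, so 4 × 18 + 8 × 2 = 88 labels have been skipped so far.
Adding those back, label number 87078 + 88 = 87166 at 30 labels/s is 2905 s + 16 f = 0 h 48 min 25 s frame 16, i.e. 00:48:25;16.

00:48:25;16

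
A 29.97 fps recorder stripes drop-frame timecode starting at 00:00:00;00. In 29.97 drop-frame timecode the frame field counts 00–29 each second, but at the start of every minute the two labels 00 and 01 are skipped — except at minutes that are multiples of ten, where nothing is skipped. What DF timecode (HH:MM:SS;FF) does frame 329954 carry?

Ten DF minutes hold 17982 frames, so frame 329954 lies in block 18 (frames 323676–341657) with 6278 frames into that block.
The block's first minute is 1800 frames and the rest 1798 each; 6278 frames reaches minute 3, so 18 × 18 + 3 × 2 = 330 labels have been skipped so far.
Adding those back, label number 329954 + 330 = 330284 at 30 labels/s is 11009 s + 14 f = 3 h 3 min 29 s frame 14, i.e. 03:03:29;14.

03:03:29;14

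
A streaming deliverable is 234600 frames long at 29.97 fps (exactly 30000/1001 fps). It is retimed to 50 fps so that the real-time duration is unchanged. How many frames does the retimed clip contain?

391391 frames

Target frames = source frames × (target rate / source rate) = 234600 × (50)/(30000/1001) = 234600 × 1001/600 = 391391.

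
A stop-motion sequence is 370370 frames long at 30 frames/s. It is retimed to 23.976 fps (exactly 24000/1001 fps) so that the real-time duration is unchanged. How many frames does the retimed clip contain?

296000 frames

Target frames = source frames × (target rate / source rate) = 370370 × (24000/1001)/(30) = 370370 × 800/1001 = 296000.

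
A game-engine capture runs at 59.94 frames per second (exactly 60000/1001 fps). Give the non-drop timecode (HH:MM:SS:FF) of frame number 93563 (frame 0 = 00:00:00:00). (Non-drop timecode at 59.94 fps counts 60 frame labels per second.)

00:25:59:23

93563 ÷ 60 = 1559 full seconds, remainder 23 frames.
1559 s = 0 h 25 min 59 s.
Timecode: 00:25:59:23.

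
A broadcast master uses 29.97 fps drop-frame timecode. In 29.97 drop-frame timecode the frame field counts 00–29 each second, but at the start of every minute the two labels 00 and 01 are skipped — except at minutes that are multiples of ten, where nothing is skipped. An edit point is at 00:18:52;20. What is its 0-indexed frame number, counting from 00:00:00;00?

33946

Complete 10-minute blocks: 1, each 17982 frames → 17982.
Remaining 8 whole minutes in the current block: 1800 + 7 × 1798 = 14386 frames.
Within the current minute: 52 × 30 + 20 − 2 = 1578 (labels ;00/;01 skipped at this minute). Total = 17982 + 14386 + 1578 = 33946.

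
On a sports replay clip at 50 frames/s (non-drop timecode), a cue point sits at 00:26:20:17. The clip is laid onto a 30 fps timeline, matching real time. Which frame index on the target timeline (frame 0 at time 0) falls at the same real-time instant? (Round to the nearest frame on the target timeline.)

Source frame index: (0×3600 + 26×60 + 20) × 50 + 17 = 79017.
Real time: 79017 / (50) = 79017/50 s.
Target frame: (79017/50) × (30) = 237051/5 ≈ 47410.200 → 47410.

frame 47410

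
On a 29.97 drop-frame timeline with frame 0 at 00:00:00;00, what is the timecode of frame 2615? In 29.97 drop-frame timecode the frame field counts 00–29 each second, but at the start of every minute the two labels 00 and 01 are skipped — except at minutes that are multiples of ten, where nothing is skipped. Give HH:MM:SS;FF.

00:01:27;07

Each 10-minute DF block holds 10 × 60 × 30 − 9 × 2 = 17982 frames. 2615 ÷ 17982 → 0 full blocks, remainder 2615.
Within the partial block the first minute is 1800 frames and each further minute 1798, so 1 further minute boundary passed. Total skipped labels = 18 × 0 + 2 × 1 = 2.
Non-drop label index = 2615 + 2 = 2617; at 30 labels/s that is 00:01:27:07, i.e. DF 00:01:27;07.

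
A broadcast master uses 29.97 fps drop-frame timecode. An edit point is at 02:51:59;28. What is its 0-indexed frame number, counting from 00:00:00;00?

Complete 10-minute blocks: 17, each 17982 frames → 305694.
Remaining 1 whole minute in the current block: 1800 + 0 × 1798 = 1800 frames.
Within the current minute: 59 × 30 + 28 − 2 = 1796 (labels ;00/;01 skipped at this minute). Total = 305694 + 1800 + 1796 = 309290.

309290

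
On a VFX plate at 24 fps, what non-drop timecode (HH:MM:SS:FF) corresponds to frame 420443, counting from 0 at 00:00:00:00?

04:51:58:11

420443 ÷ 24 = 17518 full seconds, remainder 11 frames.
17518 s = 4 h 51 min 58 s.
Timecode: 04:51:58:11.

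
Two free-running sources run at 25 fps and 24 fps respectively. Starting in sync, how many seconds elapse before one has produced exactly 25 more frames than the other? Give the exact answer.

25 seconds

The gap grows by |24 − 25| = 1 frame per second.
Time for a 25-frame gap: 25 ÷ (1) = 25 s.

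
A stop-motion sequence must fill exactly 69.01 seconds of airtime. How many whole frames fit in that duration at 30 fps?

Frames = 69.01 × 30 = 20703/10 ≈ 2070.3000.
Complete frames: 2070.

2070 frames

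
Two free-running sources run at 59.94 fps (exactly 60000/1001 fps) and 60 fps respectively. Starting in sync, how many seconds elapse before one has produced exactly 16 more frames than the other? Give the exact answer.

The gap grows by |60 − 60000/1001| = 60/1001 frames per second.
Time for a 16-frame gap: 16 ÷ (60/1001) = 4004/15 s.

4004/15 seconds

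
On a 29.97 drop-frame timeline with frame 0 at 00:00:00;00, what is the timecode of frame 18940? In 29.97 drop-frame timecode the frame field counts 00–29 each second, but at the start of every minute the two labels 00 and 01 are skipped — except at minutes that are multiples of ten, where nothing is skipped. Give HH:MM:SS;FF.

00:10:31;28

Each 10-minute DF block holds 10 × 60 × 30 − 9 × 2 = 17982 frames. 18940 ÷ 17982 → 1 full block, remainder 958.
Within the partial block the first minute is 1800 frames and each further minute 1798, so 0 further minute boundaries passed. Total skipped labels = 18 × 1 + 2 × 0 = 18.
Non-drop label index = 18940 + 18 = 18958; at 30 labels/s that is 00:10:31:28, i.e. DF 00:10:31;28.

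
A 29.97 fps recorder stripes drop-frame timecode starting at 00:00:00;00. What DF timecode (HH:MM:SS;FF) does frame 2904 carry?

00:01:36;26

Each 10-minute DF block holds 10 × 60 × 30 − 9 × 2 = 17982 frames. 2904 ÷ 17982 → 0 full blocks, remainder 2904.
Within the partial block the first minute is 1800 frames and each further minute 1798, so 1 further minute boundary passed. Total skipped labels = 18 × 0 + 2 × 1 = 2.
Non-drop label index = 2904 + 2 = 2906; at 30 labels/s that is 00:01:36:26, i.e. DF 00:01:36;26.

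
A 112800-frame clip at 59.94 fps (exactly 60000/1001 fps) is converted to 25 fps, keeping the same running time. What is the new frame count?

47047 frames

Target frames = source frames × (target rate / source rate) = 112800 × (25)/(60000/1001) = 112800 × 1001/2400 = 47047.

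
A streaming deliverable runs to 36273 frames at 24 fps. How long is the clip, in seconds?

Running time = 36273 / (24) = 1511.375 s.

1511.375 seconds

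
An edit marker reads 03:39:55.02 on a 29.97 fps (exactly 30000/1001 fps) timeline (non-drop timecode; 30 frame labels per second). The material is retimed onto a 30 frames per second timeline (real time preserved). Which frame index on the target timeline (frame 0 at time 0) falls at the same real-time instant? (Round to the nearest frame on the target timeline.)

frame 396248

Source frame index: (3×3600 + 39×60 + 55) × 30 + 2 = 395852.
Real time: 395852 / (30000/1001) = 99061963/7500 s.
Target frame: (99061963/7500) × (30) = 99061963/250 ≈ 396247.852 → 396248.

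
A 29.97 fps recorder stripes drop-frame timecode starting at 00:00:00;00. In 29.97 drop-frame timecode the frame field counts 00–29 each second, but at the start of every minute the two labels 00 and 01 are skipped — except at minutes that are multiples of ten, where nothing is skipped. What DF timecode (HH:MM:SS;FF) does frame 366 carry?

00:00:12;06

Each 10-minute DF block holds 10 × 60 × 30 − 9 × 2 = 17982 frames. 366 ÷ 17982 → 0 full blocks, remainder 366.
Within the partial block the first minute is 1800 frames and each further minute 1798, so 0 further minute boundaries passed. Total skipped labels = 18 × 0 + 2 × 0 = 0.
Non-drop label index = 366 + 0 = 366; at 30 labels/s that is 00:00:12:06, i.e. DF 00:00:12;06.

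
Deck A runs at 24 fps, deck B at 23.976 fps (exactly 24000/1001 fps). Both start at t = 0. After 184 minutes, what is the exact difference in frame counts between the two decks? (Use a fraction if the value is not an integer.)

184 min = 11040 s.
A emits 24 × 11040 = 264960 frames; B emits 24000/1001 × 11040 = 264960000/1001.
Difference = 264960/1001 frames (≈ 264.6953); B is behind A.

264960/1001 frames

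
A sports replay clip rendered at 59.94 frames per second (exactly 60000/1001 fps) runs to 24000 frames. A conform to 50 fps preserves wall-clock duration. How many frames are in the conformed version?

20020 frames

Target frames = source frames × (target rate / source rate) = 24000 × (50)/(60000/1001) = 24000 × 1001/1200 = 20020.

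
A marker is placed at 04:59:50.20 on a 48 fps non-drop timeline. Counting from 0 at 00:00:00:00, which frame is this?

Total seconds to the label: (4 × 3600 + 59 × 60 + 50) = 17990.
Frame index = 17990 × 48 + 20 = 863540.

frame 863540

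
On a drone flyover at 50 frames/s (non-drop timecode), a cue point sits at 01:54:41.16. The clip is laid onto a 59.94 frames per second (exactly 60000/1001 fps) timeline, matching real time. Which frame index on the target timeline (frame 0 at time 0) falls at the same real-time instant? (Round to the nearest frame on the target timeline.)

frame 412467

Source frame index: (1×3600 + 54×60 + 41) × 50 + 16 = 344066.
Real time: 344066 / (50) = 172033/25 s.
Target frame: (172033/25) × (60000/1001) = 412879200/1001 ≈ 412466.733 → 412467.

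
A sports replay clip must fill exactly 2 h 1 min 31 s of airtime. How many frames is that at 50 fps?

364550 frames

2 h 1 min 31 s = 7291 s.
Frames = 7291 × 50 = 364550.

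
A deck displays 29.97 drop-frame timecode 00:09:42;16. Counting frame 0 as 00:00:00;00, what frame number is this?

As if non-drop at 30 labels/s: (0 × 3600 + 9 × 60 + 42) × 30 + 16 = 17476.
Minute boundaries passed: 9; those not divisible by 10: 9 − 0 = 9; dropped labels = 2 × 9 = 18.
Actual frame index = 17476 − 18 = 17458.

17458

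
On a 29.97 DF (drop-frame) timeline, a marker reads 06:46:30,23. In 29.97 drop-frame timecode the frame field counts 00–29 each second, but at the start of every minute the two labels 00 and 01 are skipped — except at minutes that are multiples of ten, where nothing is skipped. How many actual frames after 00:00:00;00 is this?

Complete 10-minute blocks: 40, each 17982 frames → 719280.
Remaining 6 whole minutes in the current block: 1800 + 5 × 1798 = 10790 frames.
Within the current minute: 30 × 30 + 23 − 2 = 921 (labels ;00/;01 skipped at this minute). Total = 719280 + 10790 + 921 = 730991.

730991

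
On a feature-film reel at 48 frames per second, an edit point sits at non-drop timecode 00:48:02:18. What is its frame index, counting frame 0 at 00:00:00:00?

138354

Total seconds to the label: (0 × 3600 + 48 × 60 + 2) = 2882.
Frame index = 2882 × 48 + 18 = 138354.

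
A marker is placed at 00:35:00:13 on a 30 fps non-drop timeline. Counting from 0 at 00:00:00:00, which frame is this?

Total seconds to the label: (0 × 3600 + 35 × 60 + 0) = 2100.
Frame index = 2100 × 30 + 13 = 63013.

63013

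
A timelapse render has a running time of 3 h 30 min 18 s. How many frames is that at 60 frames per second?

757080 frames

3 h 30 min 18 s = 12618 s.
Frames = 12618 × 60 = 757080.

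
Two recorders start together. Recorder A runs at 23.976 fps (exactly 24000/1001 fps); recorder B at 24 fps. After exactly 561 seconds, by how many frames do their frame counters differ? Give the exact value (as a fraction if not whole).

1224/91 frames

A emits 24000/1001 × 561 = 1224000/91 frames; B emits 24 × 561 = 13464.
Difference = 1224/91 frames (≈ 13.4505); B is ahead of A.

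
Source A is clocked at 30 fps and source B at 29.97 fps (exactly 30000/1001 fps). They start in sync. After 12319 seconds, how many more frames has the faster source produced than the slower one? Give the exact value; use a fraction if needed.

A emits 30 × 12319 = 369570 frames; B emits 30000/1001 × 12319 = 369570000/1001.
Difference = 369570/1001 frames (≈ 369.2008); B is behind A.

369570/1001 frames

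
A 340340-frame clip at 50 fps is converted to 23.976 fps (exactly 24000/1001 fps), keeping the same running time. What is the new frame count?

Target frames = source frames × (target rate / source rate) = 340340 × (24000/1001)/(50) = 340340 × 480/1001 = 163200.

163200 frames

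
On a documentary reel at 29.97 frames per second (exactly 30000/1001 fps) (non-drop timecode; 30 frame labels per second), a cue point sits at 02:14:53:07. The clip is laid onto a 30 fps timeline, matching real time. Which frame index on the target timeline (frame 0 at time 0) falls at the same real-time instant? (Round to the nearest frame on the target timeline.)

frame 243040

Source frame index: (2×3600 + 14×60 + 53) × 30 + 7 = 242797.
Real time: 242797 / (30000/1001) = 243039797/30000 s.
Target frame: (243039797/30000) × (30) = 243039797/1000 ≈ 243039.797 → 243040.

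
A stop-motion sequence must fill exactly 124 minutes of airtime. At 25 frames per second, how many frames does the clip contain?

186000 frames

124 min = 7440 s.
Frames = 7440 × 25 = 186000.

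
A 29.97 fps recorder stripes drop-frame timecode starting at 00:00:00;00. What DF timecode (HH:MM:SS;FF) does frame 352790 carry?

Each 10-minute DF block holds 10 × 60 × 30 − 9 × 2 = 17982 frames. 352790 ÷ 17982 → 19 full blocks, remainder 11132.
Within the partial block the first minute is 1800 frames and each further minute 1798, so 6 further minute boundaries passed. Total skipped labels = 18 × 19 + 2 × 6 = 354.
Non-drop label index = 352790 + 354 = 353144; at 30 labels/s that is 03:16:11:14, i.e. DF 03:16:11;14.

03:16:11;14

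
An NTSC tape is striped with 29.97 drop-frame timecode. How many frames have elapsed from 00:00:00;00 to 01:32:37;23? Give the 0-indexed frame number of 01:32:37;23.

Complete 10-minute blocks: 9, each 17982 frames → 161838.
Remaining 2 whole minutes in the current block: 1800 + 1 × 1798 = 3598 frames.
Within the current minute: 37 × 30 + 23 − 2 = 1131 (labels ;00/;01 skipped at this minute). Total = 161838 + 3598 + 1131 = 166567.

166567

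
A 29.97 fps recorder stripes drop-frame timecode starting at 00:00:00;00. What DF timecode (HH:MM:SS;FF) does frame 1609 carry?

Ten DF minutes hold 17982 frames, so frame 1609 lies in block 0 (frames 0–17981) with 1609 frames into that block.
The block's first minute is 1800 frames and the rest 1798 each; 1609 frames reaches minute 0, so 0 × 18 + 0 × 2 = 0 labels have been skipped so far.
Adding those back, label number 1609 + 0 = 1609 at 30 labels/s is 53 s + 19 f = 0 h 0 min 53 s frame 19, i.e. 00:00:53;19.

00:00:53;19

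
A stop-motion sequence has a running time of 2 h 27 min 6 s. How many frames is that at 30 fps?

2 h 27 min 6 s = 8826 s.
Frames = 8826 × 30 = 264780.

264780 frames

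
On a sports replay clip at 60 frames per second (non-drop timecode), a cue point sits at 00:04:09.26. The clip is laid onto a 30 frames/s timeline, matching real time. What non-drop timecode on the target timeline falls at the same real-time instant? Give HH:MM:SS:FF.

00:04:09:13

Source frame index: (0×3600 + 4×60 + 9) × 60 + 26 = 14966.
Real time: 14966 / (60) = 7483/30 s.
Target frame: (7483/30) × (30) = 7483.
At 30 labels/s: frame 7483 → 00:04:09:13.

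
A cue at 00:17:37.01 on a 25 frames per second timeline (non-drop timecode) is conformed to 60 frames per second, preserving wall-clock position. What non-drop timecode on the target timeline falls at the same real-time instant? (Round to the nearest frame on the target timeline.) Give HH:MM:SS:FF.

Source frame index: (0×3600 + 17×60 + 37) × 25 + 1 = 26426.
Real time: 26426 / (25) = 26426/25 s.
Target frame: (26426/25) × (60) = 317112/5 ≈ 63422.400 → 63422.
At 60 labels/s: frame 63422 → 00:17:37:02.

00:17:37:02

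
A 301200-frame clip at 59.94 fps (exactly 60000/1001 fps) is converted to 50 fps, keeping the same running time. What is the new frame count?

251251 frames

Target frames = source frames × (target rate / source rate) = 301200 × (50)/(60000/1001) = 301200 × 1001/1200 = 251251.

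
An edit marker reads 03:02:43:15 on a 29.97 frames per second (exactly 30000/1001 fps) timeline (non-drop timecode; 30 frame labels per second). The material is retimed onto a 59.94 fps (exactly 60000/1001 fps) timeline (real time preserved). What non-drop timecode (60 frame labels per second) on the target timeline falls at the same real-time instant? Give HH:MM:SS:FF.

03:02:43:30

Source frame index: (3×3600 + 2×60 + 43) × 30 + 15 = 328905.
Real time: 328905 / (30000/1001) = 21948927/2000 s.
Target frame: (21948927/2000) × (60000/1001) = 657810.
At 60 labels/s: frame 657810 → 03:02:43:30.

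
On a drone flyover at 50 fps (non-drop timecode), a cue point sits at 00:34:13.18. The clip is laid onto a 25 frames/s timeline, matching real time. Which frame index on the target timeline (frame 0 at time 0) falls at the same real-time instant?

frame 51334

Source frame index: (0×3600 + 34×60 + 13) × 50 + 18 = 102668.
Real time: 102668 / (50) = 51334/25 s.
Target frame: (51334/25) × (25) = 51334.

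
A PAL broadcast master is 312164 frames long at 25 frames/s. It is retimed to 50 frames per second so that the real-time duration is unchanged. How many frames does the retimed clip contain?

624328 frames

Frames at target rate = 312164 × (50) / (25) = 624328.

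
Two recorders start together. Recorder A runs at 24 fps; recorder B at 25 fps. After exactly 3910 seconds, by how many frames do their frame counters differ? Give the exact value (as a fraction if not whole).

3910 frames

A emits 24 × 3910 = 93840 frames; B emits 25 × 3910 = 97750.
Difference = 3910 frames; B is ahead of A.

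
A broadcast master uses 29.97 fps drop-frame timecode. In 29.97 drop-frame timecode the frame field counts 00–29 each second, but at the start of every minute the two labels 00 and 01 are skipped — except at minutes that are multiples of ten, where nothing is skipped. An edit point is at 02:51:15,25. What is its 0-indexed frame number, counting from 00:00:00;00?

As if non-drop at 30 labels/s: (2 × 3600 + 51 × 60 + 15) × 30 + 25 = 308275.
Minute boundaries passed: 171; those not divisible by 10: 171 − 17 = 154; dropped labels = 2 × 154 = 308.
Actual frame index = 308275 − 308 = 307967.

307967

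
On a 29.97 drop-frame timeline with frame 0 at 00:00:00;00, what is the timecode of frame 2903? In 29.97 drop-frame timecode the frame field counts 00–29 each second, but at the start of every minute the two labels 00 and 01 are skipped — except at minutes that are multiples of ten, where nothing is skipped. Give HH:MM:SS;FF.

Each 10-minute DF block holds 10 × 60 × 30 − 9 × 2 = 17982 frames. 2903 ÷ 17982 → 0 full blocks, remainder 2903.
Within the partial block the first minute is 1800 frames and each further minute 1798, so 1 further minute boundary passed. Total skipped labels = 18 × 0 + 2 × 1 = 2.
Non-drop label index = 2903 + 2 = 2905; at 30 labels/s that is 00:01:36:25, i.e. DF 00:01:36;25.

00:01:36;25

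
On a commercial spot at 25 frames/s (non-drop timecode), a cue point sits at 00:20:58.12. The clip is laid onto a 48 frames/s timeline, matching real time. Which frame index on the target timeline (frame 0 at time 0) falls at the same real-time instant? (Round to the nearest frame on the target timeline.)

frame 60407

Source frame index: (0×3600 + 20×60 + 58) × 25 + 12 = 31462.
Real time: 31462 / (25) = 31462/25 s.
Target frame: (31462/25) × (48) = 1510176/25 ≈ 60407.040 → 60407.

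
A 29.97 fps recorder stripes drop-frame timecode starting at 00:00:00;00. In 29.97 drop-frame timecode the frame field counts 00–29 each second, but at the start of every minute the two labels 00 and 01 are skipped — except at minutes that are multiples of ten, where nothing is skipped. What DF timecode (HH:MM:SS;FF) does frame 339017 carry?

03:08:31;27

Ten DF minutes hold 17982 frames, so frame 339017 lies in block 18 (frames 323676–341657) with 15341 frames into that block.
The block's first minute is 1800 frames and the rest 1798 each; 15341 frames reaches minute 8, so 18 × 18 + 8 × 2 = 340 labels have been skipped so far.
Adding those back, label number 339017 + 340 = 339357 at 30 labels/s is 11311 s + 27 f = 3 h 8 min 31 s frame 27, i.e. 03:08:31;27.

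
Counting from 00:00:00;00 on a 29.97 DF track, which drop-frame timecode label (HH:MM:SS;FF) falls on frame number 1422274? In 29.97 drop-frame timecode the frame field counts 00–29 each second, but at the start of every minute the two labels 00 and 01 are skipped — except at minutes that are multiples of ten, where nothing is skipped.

13:10:56;16

Ten DF minutes hold 17982 frames, so frame 1422274 lies in block 79 (frames 1420578–1438559) with 1696 frames into that block.
The block's first minute is 1800 frames and the rest 1798 each; 1696 frames reaches minute 0, so 79 × 18 + 0 × 2 = 1422 labels have been skipped so far.
Adding those back, label number 1422274 + 1422 = 1423696 at 30 labels/s is 47456 s + 16 f = 13 h 10 min 56 s frame 16, i.e. 13:10:56;16.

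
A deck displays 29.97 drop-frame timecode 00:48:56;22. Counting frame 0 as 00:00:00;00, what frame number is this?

88014

Complete 10-minute blocks: 4, each 17982 frames → 71928.
Remaining 8 whole minutes in the current block: 1800 + 7 × 1798 = 14386 frames.
Within the current minute: 56 × 30 + 22 − 2 = 1700 (labels ;00/;01 skipped at this minute). Total = 71928 + 14386 + 1700 = 88014.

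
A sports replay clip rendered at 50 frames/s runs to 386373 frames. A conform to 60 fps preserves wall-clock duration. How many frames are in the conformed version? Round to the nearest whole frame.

463648 frames

Frames at target rate = 386373 × (60) / (50) = 2318238/5 ≈ 463647.600.
Nearest whole frame: 463648.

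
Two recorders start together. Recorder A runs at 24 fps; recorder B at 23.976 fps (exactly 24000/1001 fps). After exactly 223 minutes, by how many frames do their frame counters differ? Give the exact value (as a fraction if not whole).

321120/1001 frames

223 min = 13380 s.
A emits 24 × 13380 = 321120 frames; B emits 24000/1001 × 13380 = 321120000/1001.
Difference = 321120/1001 frames (≈ 320.7992); B is behind A.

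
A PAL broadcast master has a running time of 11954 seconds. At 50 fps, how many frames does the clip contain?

597700 frames

Frames = 11954 × 50 = 597700.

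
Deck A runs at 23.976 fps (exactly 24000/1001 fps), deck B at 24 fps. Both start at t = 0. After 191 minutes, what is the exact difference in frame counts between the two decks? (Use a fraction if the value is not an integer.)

191 min = 11460 s.
A emits 24000/1001 × 11460 = 275040000/1001 frames; B emits 24 × 11460 = 275040.
Difference = 275040/1001 frames (≈ 274.7652); B is ahead of A.

275040/1001 frames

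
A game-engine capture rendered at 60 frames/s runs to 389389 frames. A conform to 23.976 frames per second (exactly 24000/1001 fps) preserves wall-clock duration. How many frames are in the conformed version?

155600 frames

Target frames = source frames × (target rate / source rate) = 389389 × (24000/1001)/(60) = 389389 × 400/1001 = 155600.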